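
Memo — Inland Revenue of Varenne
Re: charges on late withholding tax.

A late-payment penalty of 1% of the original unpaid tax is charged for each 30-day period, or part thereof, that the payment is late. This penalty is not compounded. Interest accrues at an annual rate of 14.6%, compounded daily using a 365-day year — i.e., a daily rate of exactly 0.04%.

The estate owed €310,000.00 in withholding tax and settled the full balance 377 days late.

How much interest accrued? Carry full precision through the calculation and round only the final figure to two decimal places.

€50,446.00

Interest: €310,000.00 × ((1 + 0.0004)^377 − 1) = €310,000.00 × 0.16272902… = €50,445.9971…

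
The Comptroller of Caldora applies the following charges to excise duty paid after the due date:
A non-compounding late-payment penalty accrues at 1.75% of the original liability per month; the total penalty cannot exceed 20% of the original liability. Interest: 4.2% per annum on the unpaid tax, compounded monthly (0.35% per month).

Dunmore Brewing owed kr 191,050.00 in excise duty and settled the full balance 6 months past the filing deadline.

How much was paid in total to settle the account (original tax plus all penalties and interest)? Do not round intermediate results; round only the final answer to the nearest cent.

Penalty: 6 × 1.75% × kr 191,050.00 = kr 20,060.25 (below the 20% cap of kr 38,210.00)
Interest: kr 191,050.00 × ((1 + 0.0035)^6 − 1) = kr 191,050.00 × 0.0211846… = kr 4,047.3197…
Total = kr 191,050.00 + kr 20,060.2500 + kr 4,047.3197… = kr 215,157.57

kr 215,157.57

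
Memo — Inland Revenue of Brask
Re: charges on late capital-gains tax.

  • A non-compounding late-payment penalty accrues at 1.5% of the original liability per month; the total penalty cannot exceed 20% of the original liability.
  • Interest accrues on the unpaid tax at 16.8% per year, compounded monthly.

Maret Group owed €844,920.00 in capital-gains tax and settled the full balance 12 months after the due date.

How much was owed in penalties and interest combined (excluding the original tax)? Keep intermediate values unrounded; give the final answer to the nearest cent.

Penalty: 12 × 1.5% × €844,920.00 = €152,085.60 (below the 20% cap of €168,984.00)
Interest (16.8%/yr ÷ 12 = 1.4%/month): €844,920.00 × ((1 + 0.014)^12 − 1) = €153,402.9392…
Penalties + interest = €152,085.6000 + €153,402.9392… = €305,488.54

€305,488.54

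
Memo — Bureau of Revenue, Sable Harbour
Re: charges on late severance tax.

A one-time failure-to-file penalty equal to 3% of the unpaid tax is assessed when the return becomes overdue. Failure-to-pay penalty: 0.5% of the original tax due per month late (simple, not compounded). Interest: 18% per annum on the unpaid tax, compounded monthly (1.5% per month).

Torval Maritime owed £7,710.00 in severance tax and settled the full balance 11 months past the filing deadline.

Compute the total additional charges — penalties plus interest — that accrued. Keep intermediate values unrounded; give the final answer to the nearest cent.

Failure-to-file penalty: 3% × £7,710.00 = £231.30
Failure-to-pay penalty = 0.5% × £7,710.00 × 11 mo = £424.05
Interest: £7,710.00 × ((1 + 0.015)^11 − 1) = £7,710.00 × 0.1779489… = £1,371.9863…
Penalties + interest = £655.3500 + £1,371.9863… = £2,027.34

£2,027.34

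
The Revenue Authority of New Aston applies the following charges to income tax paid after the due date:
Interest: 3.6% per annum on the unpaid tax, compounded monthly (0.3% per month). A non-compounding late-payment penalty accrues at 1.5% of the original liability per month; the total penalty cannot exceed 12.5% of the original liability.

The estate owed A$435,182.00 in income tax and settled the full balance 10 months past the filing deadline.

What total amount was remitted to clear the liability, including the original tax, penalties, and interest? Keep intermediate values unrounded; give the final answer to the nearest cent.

A$502,812.88

Penalty (uncapped): 10 × 1.5% × A$435,182.00 = A$65,277.30; cap = 12.5% × A$435,182.00 = A$54,397.75 → penalty = A$54,397.75
Interest: A$435,182.00 × ((1 + 0.003)^10 − 1) = A$435,182.00 × 0.0304083… = A$13,233.1261…
Total = A$435,182.00 + A$54,397.7500 + A$13,233.1261… = A$502,812.88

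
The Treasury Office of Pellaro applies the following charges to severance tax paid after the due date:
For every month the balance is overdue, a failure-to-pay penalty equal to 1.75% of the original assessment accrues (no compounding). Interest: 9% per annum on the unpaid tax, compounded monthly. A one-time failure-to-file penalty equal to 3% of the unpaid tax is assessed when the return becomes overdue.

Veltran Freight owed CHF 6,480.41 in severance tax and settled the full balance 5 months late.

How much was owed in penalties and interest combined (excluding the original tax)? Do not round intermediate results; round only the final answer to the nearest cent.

Failure-to-file penalty: 3% × CHF 6,480.41 = CHF 194.41…
Failure-to-pay penalty = 1.75% × CHF 6,480.41 × 5 mo = CHF 567.04…
Interest (9%/yr ÷ 12 = 0.75%/month): CHF 6,480.41 × ((1 + 0.0075)^5 − 1) = CHF 246.6880…
Penalties + interest = CHF 761.4482… + CHF 246.6880… = CHF 1,008.14

CHF 1,008.14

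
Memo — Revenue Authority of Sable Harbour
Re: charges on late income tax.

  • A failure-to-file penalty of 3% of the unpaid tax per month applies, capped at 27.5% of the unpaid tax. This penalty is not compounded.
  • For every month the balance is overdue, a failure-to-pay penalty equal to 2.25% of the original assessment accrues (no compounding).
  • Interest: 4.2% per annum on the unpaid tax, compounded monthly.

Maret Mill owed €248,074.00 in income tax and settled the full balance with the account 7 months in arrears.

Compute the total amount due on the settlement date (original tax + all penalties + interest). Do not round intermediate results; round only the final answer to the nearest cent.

Failure-to-file: 7 × 3% × €248,074.00 = €52,095.54 (under the 27.5% cap)
Failure-to-pay penalty = 2.25% × €248,074.00 × 7 mo = €39,071.66…
Interest (4.2%/yr ÷ 12 = 0.35%/month): €248,074.00 × ((1 + 0.0035)^7 − 1) = €6,142.0036…
Total = €248,074.00 + €91,167.1950 + €6,142.0036… = €345,383.20

€345,383.20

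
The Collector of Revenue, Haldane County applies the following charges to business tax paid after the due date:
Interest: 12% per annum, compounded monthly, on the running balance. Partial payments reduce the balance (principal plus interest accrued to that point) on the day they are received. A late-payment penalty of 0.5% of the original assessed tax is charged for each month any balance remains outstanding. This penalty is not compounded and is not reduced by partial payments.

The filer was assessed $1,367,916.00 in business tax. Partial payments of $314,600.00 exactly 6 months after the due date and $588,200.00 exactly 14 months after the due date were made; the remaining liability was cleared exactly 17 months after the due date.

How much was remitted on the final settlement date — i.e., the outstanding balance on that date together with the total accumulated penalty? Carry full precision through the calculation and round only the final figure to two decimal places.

Monthly rate = 12% ÷ 12 = 1%
Balance at month 6: $1,367,916.0000 × (1 + 0.01)^6 = $1,452,070.3983…
After $314,600.00 payment: $1,452,070.3983… − $314,600.00 = $1,137,470.3983…
Balance at month 14: $1,137,470.3983… × (1 + 0.01)^8 = $1,231,717.4483…
After $588,200.00 payment: $1,231,717.4483… − $588,200.00 = $643,517.4483…
Balance at month 17: $643,517.4483… × (1 + 0.01)^3 = $663,016.6705…
Penalty: 17 × 0.5% × $1,367,916.00 = $116,272.86
Final settlement = outstanding balance + penalty = $663,016.6705… + $116,272.86 = $779,289.53

$779,289.53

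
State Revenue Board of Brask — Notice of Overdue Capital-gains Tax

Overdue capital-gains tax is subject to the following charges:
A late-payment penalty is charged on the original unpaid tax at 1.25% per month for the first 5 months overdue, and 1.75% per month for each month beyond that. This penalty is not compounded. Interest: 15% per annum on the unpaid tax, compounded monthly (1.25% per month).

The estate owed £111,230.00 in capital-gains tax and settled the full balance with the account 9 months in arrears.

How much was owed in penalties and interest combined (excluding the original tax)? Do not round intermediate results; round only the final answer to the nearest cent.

Penalty, months 1–5: 5 × 1.25% × £111,230.00 = £6,951.88…
Penalty, months 6–9: 4 × 1.75% × £111,230.00 = £7,786.10
Interest: £111,230.00 × ((1 + 0.0125)^9 − 1) = £111,230.00 × 0.1182922… = £13,157.6389…
Penalties + interest = £14,737.9750 + £13,157.6389… = £27,895.61

£27,895.61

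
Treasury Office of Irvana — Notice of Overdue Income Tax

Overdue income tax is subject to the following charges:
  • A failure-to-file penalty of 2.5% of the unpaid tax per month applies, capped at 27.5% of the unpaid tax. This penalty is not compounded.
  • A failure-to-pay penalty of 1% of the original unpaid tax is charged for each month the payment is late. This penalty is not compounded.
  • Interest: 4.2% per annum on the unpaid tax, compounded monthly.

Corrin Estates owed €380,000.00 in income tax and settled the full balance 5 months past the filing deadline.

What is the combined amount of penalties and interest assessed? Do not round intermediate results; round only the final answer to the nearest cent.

Failure-to-file: 5 × 2.5% × €380,000.00 = €47,500.00 (under the 27.5% cap)
Failure-to-pay penalty: 5 × 1% × €380,000.00 = €19,000.00
Interest (4.2%/yr ÷ 12 = 0.35%/month): €380,000.00 × ((1 + 0.0035)^5 − 1) = €6,696.7132…
Penalties + interest = €66,500.0000 + €6,696.7132… = €73,196.71

€73,196.71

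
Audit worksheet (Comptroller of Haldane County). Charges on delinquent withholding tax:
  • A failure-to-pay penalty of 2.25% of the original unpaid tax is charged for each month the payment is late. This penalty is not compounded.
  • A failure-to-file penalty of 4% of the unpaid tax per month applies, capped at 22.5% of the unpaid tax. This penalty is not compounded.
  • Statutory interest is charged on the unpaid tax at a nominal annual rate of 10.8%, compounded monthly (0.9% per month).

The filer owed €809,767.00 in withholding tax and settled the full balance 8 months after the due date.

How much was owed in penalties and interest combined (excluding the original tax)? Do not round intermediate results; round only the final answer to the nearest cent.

€388,128.84

Failure-to-file: 8 × 4% × €809,767.00 = €259,125.44, capped at 22.5% × €809,767.00 = €182,197.58…
Failure-to-pay penalty = 2.25% × €809,767.00 × 8 mo = €145,758.06
Interest: €809,767.00 × ((1 + 0.009)^8 − 1) = €809,767.00 × 0.0743093… = €60,173.2081…
Penalties + interest = €327,955.6350 + €60,173.2081… = €388,128.84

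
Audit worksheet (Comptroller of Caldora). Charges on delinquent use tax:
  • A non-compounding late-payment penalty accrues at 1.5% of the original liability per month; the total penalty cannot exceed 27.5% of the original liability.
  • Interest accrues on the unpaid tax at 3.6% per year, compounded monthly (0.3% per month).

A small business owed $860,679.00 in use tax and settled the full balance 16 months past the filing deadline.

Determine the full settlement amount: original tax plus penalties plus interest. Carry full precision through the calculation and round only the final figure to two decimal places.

Penalty: 16 × 1.5% × $860,679.00 = $206,562.96 (below the 27.5% cap of $236,686.73…)
Interest: $860,679.00 × ((1 + 0.003)^16 − 1) = $860,679.00 × 0.0490953… = $42,255.2666…
Total = $860,679.00 + $206,562.9600 + $42,255.2666… = $1,109,497.23

$1,109,497.23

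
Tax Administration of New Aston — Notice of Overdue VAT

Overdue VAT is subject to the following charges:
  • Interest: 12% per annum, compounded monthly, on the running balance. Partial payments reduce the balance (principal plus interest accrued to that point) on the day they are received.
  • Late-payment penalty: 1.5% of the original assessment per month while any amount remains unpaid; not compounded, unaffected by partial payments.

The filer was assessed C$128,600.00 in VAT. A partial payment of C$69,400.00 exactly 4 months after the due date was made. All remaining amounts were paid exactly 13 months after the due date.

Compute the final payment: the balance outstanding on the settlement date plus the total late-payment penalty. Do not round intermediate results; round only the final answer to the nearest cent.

Monthly rate = 12% ÷ 12 = 1%
Balance at month 4: C$128,600.0000 × (1 + 0.01)^4 = C$133,821.6757…
After C$69,400.00 payment: C$133,821.6757… − C$69,400.00 = C$64,421.6757…
Balance at month 13: C$64,421.6757… × (1 + 0.01)^9 = C$70,457.0379…
Penalty: 13 × 1.5% × C$128,600.00 = C$25,077.00
Final settlement = outstanding balance + penalty = C$70,457.0379… + C$25,077.00 = C$95,534.04

C$95,534.04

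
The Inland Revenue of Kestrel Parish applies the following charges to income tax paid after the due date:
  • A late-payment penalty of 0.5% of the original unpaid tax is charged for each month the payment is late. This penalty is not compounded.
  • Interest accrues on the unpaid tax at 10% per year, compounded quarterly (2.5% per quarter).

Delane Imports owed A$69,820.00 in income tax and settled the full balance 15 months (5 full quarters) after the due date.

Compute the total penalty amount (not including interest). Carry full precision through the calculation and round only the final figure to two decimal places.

Late-payment penalty = 0.5% × A$69,820.00 × 15 mo = A$5,236.50

A$5,236.50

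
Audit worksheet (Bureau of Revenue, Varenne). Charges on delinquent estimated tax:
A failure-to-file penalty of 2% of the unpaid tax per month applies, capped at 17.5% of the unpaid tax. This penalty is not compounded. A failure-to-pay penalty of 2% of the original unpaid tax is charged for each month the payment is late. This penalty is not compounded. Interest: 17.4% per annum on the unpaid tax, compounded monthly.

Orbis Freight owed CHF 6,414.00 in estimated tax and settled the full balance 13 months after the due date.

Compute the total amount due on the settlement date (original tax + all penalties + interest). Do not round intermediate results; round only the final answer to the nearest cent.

CHF 10,524.12

Failure-to-file: 13 × 2% × CHF 6,414.00 = CHF 1,667.64, capped at 17.5% × CHF 6,414.00 = CHF 1,122.45
Failure-to-pay penalty: 13 × 2% × CHF 6,414.00 = CHF 1,667.64
Interest (17.4%/yr ÷ 12 = 1.45%/month): CHF 6,414.00 × ((1 + 0.0145)^13 − 1) = CHF 1,320.0259…
Total = CHF 6,414.00 + CHF 2,790.0900 + CHF 1,320.0259… = CHF 10,524.12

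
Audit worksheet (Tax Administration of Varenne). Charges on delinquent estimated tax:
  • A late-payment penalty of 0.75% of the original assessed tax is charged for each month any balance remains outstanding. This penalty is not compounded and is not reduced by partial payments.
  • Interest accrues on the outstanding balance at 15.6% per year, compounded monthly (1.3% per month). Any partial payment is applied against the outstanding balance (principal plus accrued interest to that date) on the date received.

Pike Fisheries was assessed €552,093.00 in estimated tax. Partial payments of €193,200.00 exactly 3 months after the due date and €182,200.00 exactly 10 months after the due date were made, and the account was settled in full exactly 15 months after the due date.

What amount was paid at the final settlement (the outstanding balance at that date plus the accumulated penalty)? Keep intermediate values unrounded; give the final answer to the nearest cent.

Balance at month 3: €552,093.0000 × (1 + 0.013)^3 = €573,905.7511…
After €193,200.00 payment: €573,905.7511… − €193,200.00 = €380,705.7511…
Balance at month 10: €380,705.7511… × (1 + 0.013)^7 = €416,730.7571…
After €182,200.00 payment: €416,730.7571… − €182,200.00 = €234,530.7571…
Balance at month 15: €234,530.7571… × (1 + 0.013)^5 = €250,176.7995…
Penalty: 15 × 0.75% × €552,093.00 = €62,110.46…
Final settlement = outstanding balance + penalty = €250,176.7995… + €62,110.46… = €312,287.26

€312,287.26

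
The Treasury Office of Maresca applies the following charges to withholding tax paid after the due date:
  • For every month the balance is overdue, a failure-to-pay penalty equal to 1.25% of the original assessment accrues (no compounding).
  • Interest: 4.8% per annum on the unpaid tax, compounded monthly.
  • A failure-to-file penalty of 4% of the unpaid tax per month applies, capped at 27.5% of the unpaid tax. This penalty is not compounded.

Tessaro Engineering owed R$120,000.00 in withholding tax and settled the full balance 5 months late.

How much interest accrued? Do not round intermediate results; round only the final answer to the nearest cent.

R$2,419.28

Interest (4.8%/yr ÷ 12 = 0.4%/month): R$120,000.00 × ((1 + 0.004)^5 − 1) = R$2,419.2770…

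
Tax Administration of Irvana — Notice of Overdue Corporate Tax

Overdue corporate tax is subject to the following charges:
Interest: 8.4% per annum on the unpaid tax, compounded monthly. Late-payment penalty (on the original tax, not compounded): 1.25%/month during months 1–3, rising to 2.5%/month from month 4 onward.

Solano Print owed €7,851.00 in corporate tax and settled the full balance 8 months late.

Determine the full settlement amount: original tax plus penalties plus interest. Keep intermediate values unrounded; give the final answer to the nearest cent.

Penalty, months 1–3: 3 × 1.25% × €7,851.00 = €294.41…
Penalty, months 4–8: 5 × 2.5% × €7,851.00 = €981.38…
Interest (8.4%/yr ÷ 12 = 0.7%/month): €7,851.00 × ((1 + 0.007)^8 − 1) = €450.5797…
Total = €7,851.00 + €1,275.7875 + €450.5797… = €9,577.37

€9,577.37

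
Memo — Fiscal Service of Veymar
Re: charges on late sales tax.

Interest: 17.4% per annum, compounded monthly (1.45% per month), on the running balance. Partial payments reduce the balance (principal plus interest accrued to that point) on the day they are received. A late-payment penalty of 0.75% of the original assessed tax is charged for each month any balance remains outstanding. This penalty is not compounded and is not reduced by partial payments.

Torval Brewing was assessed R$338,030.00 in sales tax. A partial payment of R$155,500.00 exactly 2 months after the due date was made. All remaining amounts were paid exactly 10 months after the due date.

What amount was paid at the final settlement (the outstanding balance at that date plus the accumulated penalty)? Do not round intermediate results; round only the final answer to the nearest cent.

Balance at month 2: R$338,030.0000 × (1 + 0.0145)^2 = R$347,903.9408…
After R$155,500.00 payment: R$347,903.9408… − R$155,500.00 = R$192,403.9408…
Balance at month 10: R$192,403.9408… × (1 + 0.0145)^8 = R$215,888.9300…
Penalty: 10 × 0.75% × R$338,030.00 = R$25,352.25
Final settlement = outstanding balance + penalty = R$215,888.9300… + R$25,352.25 = R$241,241.18

R$241,241.18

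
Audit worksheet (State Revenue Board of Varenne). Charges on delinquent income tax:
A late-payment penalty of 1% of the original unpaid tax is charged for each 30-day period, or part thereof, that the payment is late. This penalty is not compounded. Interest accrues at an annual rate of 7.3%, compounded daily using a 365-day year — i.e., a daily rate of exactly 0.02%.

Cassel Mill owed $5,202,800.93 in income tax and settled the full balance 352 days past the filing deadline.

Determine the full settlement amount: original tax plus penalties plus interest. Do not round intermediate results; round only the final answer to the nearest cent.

$6,206,575.85

Penalty periods: ⌈352/30⌉ = 12; penalty = 12 × 1% × $5,202,800.93 = $624,336.11…
Interest: $5,202,800.93 × ((1 + 0.0002)^352 − 1) = $5,202,800.93 × 0.07292972… = $379,438.8041…
Total = $5,202,800.93 + $624,336.1116 + $379,438.8041… = $6,206,575.85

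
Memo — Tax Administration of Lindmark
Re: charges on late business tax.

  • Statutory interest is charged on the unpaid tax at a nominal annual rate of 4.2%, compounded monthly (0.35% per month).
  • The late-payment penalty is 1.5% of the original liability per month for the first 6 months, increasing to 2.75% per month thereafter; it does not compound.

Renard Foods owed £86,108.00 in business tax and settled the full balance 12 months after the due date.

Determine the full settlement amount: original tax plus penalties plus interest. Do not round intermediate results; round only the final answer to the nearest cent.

Penalty, months 1–6: 6 × 1.5% × £86,108.00 = £7,749.72
Penalty, months 7–12: 6 × 2.75% × £86,108.00 = £14,207.82
Interest: £86,108.00 × ((1 + 0.0035)^12 − 1) = £86,108.00 × 0.0428180… = £3,686.9730…
Total = £86,108.00 + £21,957.5400 + £3,686.9730… = £111,752.51

£111,752.51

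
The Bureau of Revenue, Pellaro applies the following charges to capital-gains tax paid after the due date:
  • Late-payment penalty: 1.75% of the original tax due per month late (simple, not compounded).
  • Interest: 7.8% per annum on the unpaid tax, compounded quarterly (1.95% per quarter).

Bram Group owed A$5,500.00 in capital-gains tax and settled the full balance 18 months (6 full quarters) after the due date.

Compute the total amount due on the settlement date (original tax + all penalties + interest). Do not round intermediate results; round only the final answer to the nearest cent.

Late-payment penalty = 1.75% × A$5,500.00 × 18 mo = A$1,732.50
Interest: A$5,500.00 × ((1 + 0.0195)^6 − 1) = A$5,500.00 × 0.1228542… = A$675.6983…
Total = A$5,500.00 + A$1,732.5000 + A$675.6983… = A$7,908.20

A$7,908.20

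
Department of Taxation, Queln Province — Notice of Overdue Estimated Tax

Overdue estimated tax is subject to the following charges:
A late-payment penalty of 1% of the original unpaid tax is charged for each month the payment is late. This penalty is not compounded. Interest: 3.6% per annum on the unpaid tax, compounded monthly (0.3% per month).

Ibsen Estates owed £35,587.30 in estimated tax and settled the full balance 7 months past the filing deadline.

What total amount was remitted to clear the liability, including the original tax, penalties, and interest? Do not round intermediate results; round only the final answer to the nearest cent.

£38,832.50

Late-payment penalty = 1% × £35,587.30 × 7 mo = £2,491.11…
Interest: £35,587.30 × ((1 + 0.003)^7 − 1) = £35,587.30 × 0.0211899… = £754.0930…
Total = £35,587.30 + £2,491.1110 + £754.0930… = £38,832.50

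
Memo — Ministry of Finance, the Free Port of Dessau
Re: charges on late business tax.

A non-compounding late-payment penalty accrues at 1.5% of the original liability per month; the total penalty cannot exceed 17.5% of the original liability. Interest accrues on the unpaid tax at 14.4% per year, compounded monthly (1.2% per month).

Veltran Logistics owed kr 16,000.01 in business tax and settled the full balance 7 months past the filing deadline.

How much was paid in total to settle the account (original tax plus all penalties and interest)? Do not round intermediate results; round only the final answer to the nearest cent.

kr 19,073.38

Penalty: 7 × 1.5% × kr 16,000.01 = kr 1,680.00… (below the 17.5% cap of kr 2,800.00…)
Interest: kr 16,000.01 × ((1 + 0.012)^7 − 1) = kr 16,000.01 × 0.0870852… = kr 1,393.3642…
Total = kr 16,000.01 + kr 1,680.0011… + kr 1,393.3642… = kr 19,073.38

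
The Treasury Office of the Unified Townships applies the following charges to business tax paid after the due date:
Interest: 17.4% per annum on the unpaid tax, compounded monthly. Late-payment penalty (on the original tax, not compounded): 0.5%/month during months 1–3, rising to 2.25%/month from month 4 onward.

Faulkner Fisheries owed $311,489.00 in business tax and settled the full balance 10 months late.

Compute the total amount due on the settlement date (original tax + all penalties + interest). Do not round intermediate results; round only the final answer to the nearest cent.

$413,450.73

Penalty, months 1–3: 3 × 0.5% × $311,489.00 = $4,672.34…
Penalty, months 4–10: 7 × 2.25% × $311,489.00 = $49,059.52…
Interest (17.4%/yr ÷ 12 = 1.45%/month): $311,489.00 × ((1 + 0.0145)^10 − 1) = $48,229.8764…
Total = $311,489.00 + $53,731.8525 + $48,229.8764… = $413,450.73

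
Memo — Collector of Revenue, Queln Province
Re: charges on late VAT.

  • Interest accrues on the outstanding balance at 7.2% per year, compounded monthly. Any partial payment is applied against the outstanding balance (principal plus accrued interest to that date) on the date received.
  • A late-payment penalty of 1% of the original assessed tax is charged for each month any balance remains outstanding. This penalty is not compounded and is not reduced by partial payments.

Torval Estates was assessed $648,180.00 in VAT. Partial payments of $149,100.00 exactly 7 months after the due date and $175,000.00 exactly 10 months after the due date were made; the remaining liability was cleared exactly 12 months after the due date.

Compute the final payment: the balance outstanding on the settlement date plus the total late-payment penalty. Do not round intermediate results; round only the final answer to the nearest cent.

Monthly rate = 7.2% ÷ 12 = 0.6%
Balance at month 7: $648,180.0000 × (1 + 0.006)^7 = $675,898.5138…
After $149,100.00 payment: $675,898.5138… − $149,100.00 = $526,798.5138…
Balance at month 10: $526,798.5138… × (1 + 0.006)^3 = $536,337.8951…
After $175,000.00 payment: $536,337.8951… − $175,000.00 = $361,337.8951…
Balance at month 12: $361,337.8951… × (1 + 0.006)^2 = $365,686.9580…
Penalty: 12 × 1% × $648,180.00 = $77,781.60
Final settlement = outstanding balance + penalty = $365,686.9580… + $77,781.60 = $443,468.56

$443,468.56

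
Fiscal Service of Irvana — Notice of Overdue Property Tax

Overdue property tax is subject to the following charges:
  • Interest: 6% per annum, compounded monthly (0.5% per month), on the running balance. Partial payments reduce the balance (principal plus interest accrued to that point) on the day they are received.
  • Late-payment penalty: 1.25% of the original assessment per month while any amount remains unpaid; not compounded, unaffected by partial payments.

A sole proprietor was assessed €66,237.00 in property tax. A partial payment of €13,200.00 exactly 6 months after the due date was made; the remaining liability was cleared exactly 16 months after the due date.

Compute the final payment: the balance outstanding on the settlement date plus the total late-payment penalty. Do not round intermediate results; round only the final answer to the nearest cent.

€71,111.73

Balance at month 6: €66,237.0000 × (1 + 0.005)^6 = €68,249.1151…
After €13,200.00 payment: €68,249.1151… − €13,200.00 = €55,049.1151…
Balance at month 16: €55,049.1151… × (1 + 0.005)^10 = €57,864.3341…
Penalty: 16 × 1.25% × €66,237.00 = €13,247.40
Final settlement = outstanding balance + penalty = €57,864.3341… + €13,247.40 = €71,111.73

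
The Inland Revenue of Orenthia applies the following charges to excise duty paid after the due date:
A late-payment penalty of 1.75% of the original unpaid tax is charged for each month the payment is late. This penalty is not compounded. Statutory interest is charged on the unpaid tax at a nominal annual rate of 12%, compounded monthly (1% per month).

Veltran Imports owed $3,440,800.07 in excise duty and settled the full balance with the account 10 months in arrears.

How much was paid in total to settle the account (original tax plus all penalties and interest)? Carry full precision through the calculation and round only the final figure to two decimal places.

Late-payment penalty = 1.75% × $3,440,800.07 × 10 mo = $602,140.01…
Interest: $3,440,800.07 × ((1 + 0.01)^10 − 1) = $3,440,800.07 × 0.1046221… = $359,983.8164…
Total = $3,440,800.07 + $602,140.0123… + $359,983.8164… = $4,402,923.90

$4,402,923.90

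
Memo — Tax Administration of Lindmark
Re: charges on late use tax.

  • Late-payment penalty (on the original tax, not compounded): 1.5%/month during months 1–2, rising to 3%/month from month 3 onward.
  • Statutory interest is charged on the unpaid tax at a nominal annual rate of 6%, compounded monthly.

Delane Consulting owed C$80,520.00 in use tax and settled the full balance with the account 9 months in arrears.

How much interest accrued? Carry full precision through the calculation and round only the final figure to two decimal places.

C$3,696.72

Interest (6%/yr ÷ 12 = 0.5%/month): C$80,520.00 × ((1 + 0.005)^9 − 1) = C$3,696.7198…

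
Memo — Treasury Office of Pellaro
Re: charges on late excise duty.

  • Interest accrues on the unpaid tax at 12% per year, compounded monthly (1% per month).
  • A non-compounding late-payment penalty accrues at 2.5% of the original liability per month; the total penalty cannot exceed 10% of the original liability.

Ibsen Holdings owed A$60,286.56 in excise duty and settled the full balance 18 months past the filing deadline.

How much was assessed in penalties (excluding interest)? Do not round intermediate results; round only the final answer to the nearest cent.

A$6,028.66

Penalty (uncapped): 18 × 2.5% × A$60,286.56 = A$27,128.95…; cap = 10% × A$60,286.56 = A$6,028.66… → penalty = A$6,028.66…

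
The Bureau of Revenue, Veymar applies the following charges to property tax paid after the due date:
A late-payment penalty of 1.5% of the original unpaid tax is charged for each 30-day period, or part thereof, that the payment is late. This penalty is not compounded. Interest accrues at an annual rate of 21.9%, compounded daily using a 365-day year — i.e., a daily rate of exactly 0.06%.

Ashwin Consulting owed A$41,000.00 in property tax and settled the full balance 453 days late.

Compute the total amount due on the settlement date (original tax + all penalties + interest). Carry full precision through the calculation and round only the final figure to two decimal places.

Penalty periods: ⌈453/30⌉ = 16; penalty = 16 × 1.5% × A$41,000.00 = A$9,840.00
Interest: A$41,000.00 × ((1 + 0.0006)^453 − 1) = A$41,000.00 × 0.31221755… = A$12,800.9196…
Total = A$41,000.00 + A$9,840.0000 + A$12,800.9196… = A$63,640.92

A$63,640.92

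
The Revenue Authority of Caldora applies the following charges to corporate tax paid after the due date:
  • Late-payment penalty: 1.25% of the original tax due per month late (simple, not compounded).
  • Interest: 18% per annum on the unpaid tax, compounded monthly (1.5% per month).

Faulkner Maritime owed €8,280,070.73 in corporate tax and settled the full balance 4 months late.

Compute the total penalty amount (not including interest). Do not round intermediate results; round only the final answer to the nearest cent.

€414,003.54

Late-payment penalty = 1.25% × €8,280,070.73 × 4 mo = €414,003.54…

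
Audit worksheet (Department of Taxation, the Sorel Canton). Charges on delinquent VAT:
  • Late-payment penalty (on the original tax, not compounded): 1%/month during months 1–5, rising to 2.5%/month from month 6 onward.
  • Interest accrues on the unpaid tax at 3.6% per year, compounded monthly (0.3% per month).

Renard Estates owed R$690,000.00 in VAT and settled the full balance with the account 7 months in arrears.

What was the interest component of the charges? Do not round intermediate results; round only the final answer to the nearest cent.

R$14,621.06

Interest: R$690,000.00 × ((1 + 0.003)^7 − 1) = R$690,000.00 × 0.0211899… = R$14,621.0640…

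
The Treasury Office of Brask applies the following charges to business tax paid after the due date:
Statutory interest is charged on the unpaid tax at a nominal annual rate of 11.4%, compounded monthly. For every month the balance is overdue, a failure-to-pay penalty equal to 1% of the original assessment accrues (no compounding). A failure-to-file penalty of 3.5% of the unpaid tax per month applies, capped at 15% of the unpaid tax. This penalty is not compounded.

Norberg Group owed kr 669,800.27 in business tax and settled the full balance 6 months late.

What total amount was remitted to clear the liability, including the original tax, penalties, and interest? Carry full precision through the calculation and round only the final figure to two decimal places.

kr 849,555.25

Failure-to-file: 6 × 3.5% × kr 669,800.27 = kr 140,658.06…, capped at 15% × kr 669,800.27 = kr 100,470.04…
Failure-to-pay penalty = 1% × kr 669,800.27 × 6 mo = kr 40,188.02…
Interest (11.4%/yr ÷ 12 = 0.95%/month): kr 669,800.27 × ((1 + 0.0095)^6 − 1) = kr 39,096.9251…
Total = kr 669,800.27 + kr 140,658.0567 + kr 39,096.9251… = kr 849,555.25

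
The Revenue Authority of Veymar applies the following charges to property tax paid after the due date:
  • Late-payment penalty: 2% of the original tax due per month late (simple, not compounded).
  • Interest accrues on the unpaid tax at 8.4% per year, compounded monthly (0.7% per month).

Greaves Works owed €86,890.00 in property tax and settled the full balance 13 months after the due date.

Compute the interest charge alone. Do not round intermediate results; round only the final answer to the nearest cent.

Interest: €86,890.00 × ((1 + 0.007)^13 − 1) = €86,890.00 × 0.0949218… = €8,247.7584…

€8,247.76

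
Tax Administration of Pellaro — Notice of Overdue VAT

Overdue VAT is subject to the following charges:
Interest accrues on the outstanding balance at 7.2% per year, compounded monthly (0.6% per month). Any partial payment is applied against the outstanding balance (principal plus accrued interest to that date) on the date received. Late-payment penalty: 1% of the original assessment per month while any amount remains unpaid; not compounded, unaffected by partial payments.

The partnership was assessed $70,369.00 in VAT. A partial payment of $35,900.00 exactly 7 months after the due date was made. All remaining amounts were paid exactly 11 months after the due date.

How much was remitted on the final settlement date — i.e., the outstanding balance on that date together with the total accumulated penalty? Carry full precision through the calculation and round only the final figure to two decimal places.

Balance at month 7: $70,369.0000 × (1 + 0.006)^7 = $73,378.2322…
After $35,900.00 payment: $73,378.2322… − $35,900.00 = $37,478.2322…
Balance at month 11: $37,478.2322… × (1 + 0.006)^4 = $38,385.8375…
Penalty: 11 × 1% × $70,369.00 = $7,740.59
Final settlement = outstanding balance + penalty = $38,385.8375… + $7,740.59 = $46,126.43

$46,126.43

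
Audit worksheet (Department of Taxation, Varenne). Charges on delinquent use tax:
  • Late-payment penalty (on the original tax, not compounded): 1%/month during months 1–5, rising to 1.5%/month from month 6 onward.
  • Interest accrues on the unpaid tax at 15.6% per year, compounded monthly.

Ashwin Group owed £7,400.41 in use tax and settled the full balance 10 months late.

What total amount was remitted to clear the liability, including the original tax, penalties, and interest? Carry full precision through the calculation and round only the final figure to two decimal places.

Penalty, months 1–5: 5 × 1% × £7,400.41 = £370.02…
Penalty, months 6–10: 5 × 1.5% × £7,400.41 = £555.03…
Interest (15.6%/yr ÷ 12 = 1.3%/month): £7,400.41 × ((1 + 0.013)^10 − 1) = £1,020.3295…
Total = £7,400.41 + £925.0513… + £1,020.3295… = £9,345.79

£9,345.79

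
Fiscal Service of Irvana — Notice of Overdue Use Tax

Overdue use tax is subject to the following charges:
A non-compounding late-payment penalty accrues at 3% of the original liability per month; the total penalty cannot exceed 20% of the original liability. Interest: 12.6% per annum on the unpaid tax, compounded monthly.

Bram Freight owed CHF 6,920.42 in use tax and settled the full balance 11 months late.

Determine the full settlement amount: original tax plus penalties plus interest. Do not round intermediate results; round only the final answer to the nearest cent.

Penalty (uncapped): 11 × 3% × CHF 6,920.42 = CHF 2,283.74…; cap = 20% × CHF 6,920.42 = CHF 1,384.08… → penalty = CHF 1,384.08…
Interest (12.6%/yr ÷ 12 = 1.05%/month): CHF 6,920.42 × ((1 + 0.0105)^11 − 1) = CHF 842.6222…
Total = CHF 6,920.42 + CHF 1,384.0840 + CHF 842.6222… = CHF 9,147.13

CHF 9,147.13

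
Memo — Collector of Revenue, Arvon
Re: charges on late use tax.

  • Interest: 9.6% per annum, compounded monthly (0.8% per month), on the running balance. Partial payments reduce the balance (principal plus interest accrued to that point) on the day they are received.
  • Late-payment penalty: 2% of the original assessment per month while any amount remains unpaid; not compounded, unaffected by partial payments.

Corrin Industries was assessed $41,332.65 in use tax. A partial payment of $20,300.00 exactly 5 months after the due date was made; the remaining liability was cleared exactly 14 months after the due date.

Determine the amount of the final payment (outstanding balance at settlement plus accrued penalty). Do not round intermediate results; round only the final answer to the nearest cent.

$35,974.39

Balance at month 5: $41,332.6500 × (1 + 0.008)^5 = $43,012.6214…
After $20,300.00 payment: $43,012.6214… − $20,300.00 = $22,712.6214…
Balance at month 14: $22,712.6214… × (1 + 0.008)^9 = $24,401.2486…
Penalty: 14 × 2% × $41,332.65 = $11,573.14…
Final settlement = outstanding balance + penalty = $24,401.2486… + $11,573.14… = $35,974.39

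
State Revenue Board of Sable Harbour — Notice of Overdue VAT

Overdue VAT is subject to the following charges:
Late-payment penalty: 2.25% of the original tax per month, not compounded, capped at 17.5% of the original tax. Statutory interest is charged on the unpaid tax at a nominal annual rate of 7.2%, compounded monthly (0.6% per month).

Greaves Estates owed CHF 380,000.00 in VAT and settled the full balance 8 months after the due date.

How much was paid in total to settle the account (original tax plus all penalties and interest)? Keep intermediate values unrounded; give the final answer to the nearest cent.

CHF 465,127.67

Penalty (uncapped): 8 × 2.25% × CHF 380,000.00 = CHF 68,400.00; cap = 17.5% × CHF 380,000.00 = CHF 66,500.00 → penalty = CHF 66,500.00
Interest: CHF 380,000.00 × ((1 + 0.006)^8 − 1) = CHF 380,000.00 × 0.0490202… = CHF 18,627.6711…
Total = CHF 380,000.00 + CHF 66,500.0000 + CHF 18,627.6711… = CHF 465,127.67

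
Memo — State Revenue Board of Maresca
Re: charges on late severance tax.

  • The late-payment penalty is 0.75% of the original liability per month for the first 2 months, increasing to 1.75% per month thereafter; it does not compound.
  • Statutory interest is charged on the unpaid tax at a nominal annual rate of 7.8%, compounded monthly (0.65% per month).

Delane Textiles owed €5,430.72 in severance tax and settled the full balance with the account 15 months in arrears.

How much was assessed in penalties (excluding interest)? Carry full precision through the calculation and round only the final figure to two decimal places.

Penalty, months 1–2: 2 × 0.75% × €5,430.72 = €81.46…
Penalty, months 3–15: 13 × 1.75% × €5,430.72 = €1,235.49…
Total penalty = €81.46… + €1,235.49… = €1,316.95

€1,316.95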